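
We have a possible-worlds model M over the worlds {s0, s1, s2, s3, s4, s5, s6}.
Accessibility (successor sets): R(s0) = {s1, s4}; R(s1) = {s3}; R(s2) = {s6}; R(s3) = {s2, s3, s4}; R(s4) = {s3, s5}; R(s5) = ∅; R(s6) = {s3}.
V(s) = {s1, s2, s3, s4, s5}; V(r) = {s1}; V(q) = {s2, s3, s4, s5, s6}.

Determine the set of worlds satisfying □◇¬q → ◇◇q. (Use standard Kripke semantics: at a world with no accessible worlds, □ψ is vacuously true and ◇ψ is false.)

Recall that □ψ holds at a world iff ψ holds at every accessible world, and ◇ψ holds iff ψ holds at some accessible world.
Let φ = □◇¬q → ◇◇q. Evaluate φ at each world:
  s0 (successors {s1, s4}): φ is true.
  s1 (successors {s3}): φ is true.
  s2 (successors {s6}): φ is true.
  s3 (successors {s2, s3, s4}): φ is true.
  s4 (successors {s3, s5}): φ is true.
  s5 (successors ∅): φ is false.
  s6 (successors {s3}): φ is true.
For instance, at s3:
  At s3: □◇¬q is false, ◇◇q is true, so □◇¬q → ◇◇q is true.
    At s3: □◇¬q requires ◇¬q at every successor {s2, s3, s4}.
      ◇¬q fails at s2, so □◇¬q is false at s3.
    At s3: ◇◇q requires ◇q at some successor in {s2, s3, s4}.
      ◇q holds at s2, so ◇◇q is true at s3.
Satisfying worlds: {s0, s1, s2, s3, s4, s6}

s0, s1, s2, s3, s4, s6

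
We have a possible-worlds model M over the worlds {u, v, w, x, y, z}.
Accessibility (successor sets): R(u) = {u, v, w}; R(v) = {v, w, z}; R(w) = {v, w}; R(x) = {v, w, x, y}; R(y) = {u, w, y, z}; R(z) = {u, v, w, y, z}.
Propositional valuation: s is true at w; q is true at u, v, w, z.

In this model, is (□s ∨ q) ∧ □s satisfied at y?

No

Recall that □ψ holds at a world iff ψ holds at every accessible world, and ◇ψ holds iff ψ holds at some accessible world.
At y: □s ∨ q is false, □s is false, so (□s ∨ q) ∧ □s is false.
  At y: □s is false, q is false, so □s ∨ q is false.
    At y: □s requires s at every successor {u, w, y, z}.
      s fails at u, so □s is false at y.
  At y: □s requires s at every successor {u, w, y, z}.
    s fails at u, so □s is false at y.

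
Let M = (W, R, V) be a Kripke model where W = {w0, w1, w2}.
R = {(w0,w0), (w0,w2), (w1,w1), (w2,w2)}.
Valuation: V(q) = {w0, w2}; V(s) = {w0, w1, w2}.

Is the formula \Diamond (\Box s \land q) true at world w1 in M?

At w1: \Diamond (\Box s \land q) requires \Box s \land q at some successor in {w1}.
  At w1: \Box s \land q is false.
So \Diamond (\Box s \land q) is false at w1.

No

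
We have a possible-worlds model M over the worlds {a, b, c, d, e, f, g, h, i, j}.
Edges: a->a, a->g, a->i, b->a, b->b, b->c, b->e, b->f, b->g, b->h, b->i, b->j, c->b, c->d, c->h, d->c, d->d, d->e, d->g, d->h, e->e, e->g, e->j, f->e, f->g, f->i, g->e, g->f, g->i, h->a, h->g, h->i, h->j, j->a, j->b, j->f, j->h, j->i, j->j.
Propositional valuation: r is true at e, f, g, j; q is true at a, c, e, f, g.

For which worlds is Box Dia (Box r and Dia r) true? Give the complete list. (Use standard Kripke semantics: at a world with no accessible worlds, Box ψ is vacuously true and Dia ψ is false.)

i

Let φ = Box Dia (Box r and Dia r). Evaluate φ at each world:
  a (successors {a, g, i}): φ is false.
  b (successors {a, b, c, e, f, g, h, i, j}): φ is false.
  c (successors {b, d, h}): φ is false.
  d (successors {c, d, e, g, h}): φ is false.
  e (successors {e, g, j}): φ is false.
  f (successors {e, g, i}): φ is false.
  g (successors {e, f, i}): φ is false.
  h (successors {a, g, i, j}): φ is false.
  i (successors ∅): φ is true.
  j (successors {a, b, f, h, i, j}): φ is false.
For instance, at g:
  At g: Box Dia (Box r and Dia r) requires Dia (Box r and Dia r) at every successor {e, f, i}.
    Dia (Box r and Dia r) fails at i, so Box Dia (Box r and Dia r) is false at g.
      At i: no accessible worlds, so Dia (Box r and Dia r) is false.
Satisfying worlds: {i}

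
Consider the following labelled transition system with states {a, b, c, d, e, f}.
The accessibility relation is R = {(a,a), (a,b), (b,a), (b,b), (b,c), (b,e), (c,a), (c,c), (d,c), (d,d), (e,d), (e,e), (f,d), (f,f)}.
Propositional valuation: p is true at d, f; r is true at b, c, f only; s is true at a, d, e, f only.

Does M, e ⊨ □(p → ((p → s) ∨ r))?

Recall that □ψ holds at a world iff ψ holds at every accessible world, and ◇ψ holds iff ψ holds at some accessible world.
At e: □(p → ((p → s) ∨ r)) requires p → ((p → s) ∨ r) at every successor {d, e}.
  At d: p → ((p → s) ∨ r) is true.
  At e: p → ((p → s) ∨ r) is true.
So □(p → ((p → s) ∨ r)) is true at e.

Yes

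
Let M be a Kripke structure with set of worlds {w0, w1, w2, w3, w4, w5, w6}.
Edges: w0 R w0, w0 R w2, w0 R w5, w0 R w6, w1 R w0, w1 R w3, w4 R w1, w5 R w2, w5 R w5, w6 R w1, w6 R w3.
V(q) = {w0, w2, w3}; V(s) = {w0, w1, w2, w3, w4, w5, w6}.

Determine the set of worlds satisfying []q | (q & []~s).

w1, w2, w3

Recall that []ψ holds at a world iff ψ holds at every accessible world, and <>ψ holds iff ψ holds at some accessible world.
Let φ = []q | (q & []~s). Evaluate φ at each world:
  w0 (successors {w0, w2, w5, w6}): φ is false.
  w1 (successors {w0, w3}): φ is true.
  w2 (successors ∅): φ is true.
  w3 (successors ∅): φ is true.
  w4 (successors {w1}): φ is false.
  w5 (successors {w2, w5}): φ is false.
  w6 (successors {w1, w3}): φ is false.
For instance, at w1:
  At w1: []q is true, q & []~s is false, so []q | (q & []~s) is true.
    At w1: []q requires q at every successor {w0, w3}.
      At w0: q is true.
      At w3: q is true.
    So []q is true at w1.
    At w1: q is false, []~s is false, so q & []~s is false.
      At w1: []~s requires ~s at every successor {w0, w3}.
        ~s fails at w0, so []~s is false at w1.
Satisfying worlds: {w1, w2, w3}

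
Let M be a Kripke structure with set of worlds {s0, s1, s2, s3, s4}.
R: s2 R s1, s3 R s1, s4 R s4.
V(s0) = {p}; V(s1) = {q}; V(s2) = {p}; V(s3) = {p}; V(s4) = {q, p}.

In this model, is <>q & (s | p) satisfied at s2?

Yes

At s2: <>q is true, s | p is true, so <>q & (s | p) is true.
  At s2: <>q requires q at some successor in {s1}.
    q holds at s1, so <>q is true at s2.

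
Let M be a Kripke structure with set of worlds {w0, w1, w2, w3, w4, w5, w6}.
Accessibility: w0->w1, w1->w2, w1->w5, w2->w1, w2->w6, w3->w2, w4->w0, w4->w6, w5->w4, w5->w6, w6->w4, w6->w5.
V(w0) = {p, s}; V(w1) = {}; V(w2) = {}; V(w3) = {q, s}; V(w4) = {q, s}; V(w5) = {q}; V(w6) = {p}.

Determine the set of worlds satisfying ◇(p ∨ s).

w2, w4, w5, w6

Recall that ◇ψ holds at a world iff ψ holds at some accessible world.
Let φ = ◇(p ∨ s). Evaluate φ at each world:
  w0 (successors {w1}): φ is false.
  w1 (successors {w2, w5}): φ is false.
  w2 (successors {w1, w6}): φ is true.
  w3 (successors {w2}): φ is false.
  w4 (successors {w0, w6}): φ is true.
  w5 (successors {w4, w6}): φ is true.
  w6 (successors {w4, w5}): φ is true.
For instance, at w6:
  At w6: ◇(p ∨ s) requires p ∨ s at some successor in {w4, w5}.
    p ∨ s holds at w4, so ◇(p ∨ s) is true at w6.
Satisfying worlds: {w2, w4, w5, w6}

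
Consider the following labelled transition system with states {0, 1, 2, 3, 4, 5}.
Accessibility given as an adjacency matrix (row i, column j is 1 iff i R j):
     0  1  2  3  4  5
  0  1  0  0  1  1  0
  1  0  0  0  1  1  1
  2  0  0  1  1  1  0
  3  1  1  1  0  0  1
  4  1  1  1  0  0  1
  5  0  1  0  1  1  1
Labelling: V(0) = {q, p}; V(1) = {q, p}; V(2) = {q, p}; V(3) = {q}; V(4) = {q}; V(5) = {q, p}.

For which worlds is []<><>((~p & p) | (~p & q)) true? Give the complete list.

0, 1, 2, 3, 4, 5

Recall that []ψ holds at a world iff ψ holds at every accessible world, and <>ψ holds iff ψ holds at some accessible world.
Let φ = []<><>((~p & p) | (~p & q)). Evaluate φ at each world:
  0 (successors {0, 3, 4}): φ is true.
  1 (successors {3, 4, 5}): φ is true.
  2 (successors {2, 3, 4}): φ is true.
  3 (successors {0, 1, 2, 5}): φ is true.
  4 (successors {0, 1, 2, 5}): φ is true.
  5 (successors {1, 3, 4, 5}): φ is true.
For instance, at 2:
  At 2: []<><>((~p & p) | (~p & q)) requires <><>((~p & p) | (~p & q)) at every successor {2, 3, 4}.
      At 2: <><>((~p & p) | (~p & q)) requires <>((~p & p) | (~p & q)) at some successor in {2, 3, 4}.
        <>((~p & p) | (~p & q)) holds at 2, so <><>((~p & p) | (~p & q)) is true at 2.
      At 3: <><>((~p & p) | (~p & q)) requires <>((~p & p) | (~p & q)) at some successor in {0, 1, 2, 5}.
        <>((~p & p) | (~p & q)) holds at 0, so <><>((~p & p) | (~p & q)) is true at 3.
      At 4: <><>((~p & p) | (~p & q)) requires <>((~p & p) | (~p & q)) at some successor in {0, 1, 2, 5}.
        <>((~p & p) | (~p & q)) holds at 0, so <><>((~p & p) | (~p & q)) is true at 4.
  So []<><>((~p & p) | (~p & q)) is true at 2.
Satisfying worlds: {0, 1, 2, 3, 4, 5}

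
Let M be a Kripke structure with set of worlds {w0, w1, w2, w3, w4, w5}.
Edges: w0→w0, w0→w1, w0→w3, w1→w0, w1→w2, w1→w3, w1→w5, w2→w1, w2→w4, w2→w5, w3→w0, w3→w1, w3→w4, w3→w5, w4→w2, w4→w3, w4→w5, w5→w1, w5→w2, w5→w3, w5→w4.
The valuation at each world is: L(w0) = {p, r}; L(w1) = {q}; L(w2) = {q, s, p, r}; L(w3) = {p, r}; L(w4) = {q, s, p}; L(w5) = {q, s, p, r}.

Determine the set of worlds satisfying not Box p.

w0, w2, w3, w5

Let φ = not Box p. Evaluate φ at each world:
  w0 (successors {w0, w1, w3}): φ is true.
  w1 (successors {w0, w2, w3, w5}): φ is false.
  w2 (successors {w1, w4, w5}): φ is true.
  w3 (successors {w0, w1, w4, w5}): φ is true.
  w4 (successors {w2, w3, w5}): φ is false.
  w5 (successors {w1, w2, w3, w4}): φ is true.
For instance, at w5:
  At w5: Box p is false, so not Box p is true.
    At w5: Box p requires p at every successor {w1, w2, w3, w4}.
      p fails at w1, so Box p is false at w5.
Satisfying worlds: {w0, w2, w3, w5}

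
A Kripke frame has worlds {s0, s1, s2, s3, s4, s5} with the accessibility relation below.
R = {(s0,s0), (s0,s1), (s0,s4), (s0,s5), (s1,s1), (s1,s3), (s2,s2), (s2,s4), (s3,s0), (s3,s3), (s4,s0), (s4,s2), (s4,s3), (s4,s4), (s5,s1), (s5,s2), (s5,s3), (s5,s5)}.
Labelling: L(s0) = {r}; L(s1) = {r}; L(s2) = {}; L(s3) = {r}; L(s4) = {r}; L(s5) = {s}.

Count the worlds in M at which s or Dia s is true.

2

Let φ = s or Dia s. Evaluate φ at each world:
  s0 (successors {s0, s1, s4, s5}): φ is true.
  s1 (successors {s1, s3}): φ is false.
  s2 (successors {s2, s4}): φ is false.
  s3 (successors {s0, s3}): φ is false.
  s4 (successors {s0, s2, s3, s4}): φ is false.
  s5 (successors {s1, s2, s3, s5}): φ is true.
For instance, at s1:
  At s1: s is false, Dia s is false, so s or Dia s is false.
    At s1: Dia s requires s at some successor in {s1, s3}.
      At s1: s is false.
      At s3: s is false.
    So Dia s is false at s1.
Satisfying worlds: {s0, s5}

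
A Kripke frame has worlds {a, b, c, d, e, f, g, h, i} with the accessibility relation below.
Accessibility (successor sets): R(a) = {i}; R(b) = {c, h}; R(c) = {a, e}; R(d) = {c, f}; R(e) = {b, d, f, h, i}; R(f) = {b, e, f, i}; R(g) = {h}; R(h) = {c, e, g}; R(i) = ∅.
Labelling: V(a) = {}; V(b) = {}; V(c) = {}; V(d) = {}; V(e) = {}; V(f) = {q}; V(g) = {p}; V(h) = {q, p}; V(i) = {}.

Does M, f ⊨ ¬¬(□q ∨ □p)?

No

At f: ¬(□q ∨ □p) is true, so ¬¬(□q ∨ □p) is false.
  At f: □q ∨ □p is false, so ¬(□q ∨ □p) is true.
    At f: □q is false, □p is false, so □q ∨ □p is false.
      At f: □q requires q at every successor {b, e, f, i}.
        q fails at b, so □q is false at f.
      At f: □p requires p at every successor {b, e, f, i}.
        p fails at b, so □p is false at f.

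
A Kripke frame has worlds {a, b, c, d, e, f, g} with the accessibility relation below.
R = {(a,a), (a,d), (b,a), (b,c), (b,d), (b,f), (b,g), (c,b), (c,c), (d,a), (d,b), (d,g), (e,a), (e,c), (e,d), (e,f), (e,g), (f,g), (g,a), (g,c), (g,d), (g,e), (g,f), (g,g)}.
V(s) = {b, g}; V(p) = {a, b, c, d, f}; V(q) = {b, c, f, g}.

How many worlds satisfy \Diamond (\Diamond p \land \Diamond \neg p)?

7

Recall that \Diamond ψ holds at a world iff ψ holds at some accessible world.
Let φ = \Diamond (\Diamond p \land \Diamond \neg p). Evaluate φ at each world:
  a (successors {a, d}): φ is true.
  b (successors {a, c, d, f, g}): φ is true.
  c (successors {b, c}): φ is true.
  d (successors {a, b, g}): φ is true.
  e (successors {a, c, d, f, g}): φ is true.
  f (successors {g}): φ is true.
  g (successors {a, c, d, e, f, g}): φ is true.
For instance, at a:
  At a: \Diamond (\Diamond p \land \Diamond \neg p) requires \Diamond p \land \Diamond \neg p at some successor in {a, d}.
    \Diamond p \land \Diamond \neg p holds at d, so \Diamond (\Diamond p \land \Diamond \neg p) is true at a.
      At d: \Diamond p is true, \Diamond \neg p is true, so \Diamond p \land \Diamond \neg p is true.
Satisfying worlds: {a, b, c, d, e, f, g}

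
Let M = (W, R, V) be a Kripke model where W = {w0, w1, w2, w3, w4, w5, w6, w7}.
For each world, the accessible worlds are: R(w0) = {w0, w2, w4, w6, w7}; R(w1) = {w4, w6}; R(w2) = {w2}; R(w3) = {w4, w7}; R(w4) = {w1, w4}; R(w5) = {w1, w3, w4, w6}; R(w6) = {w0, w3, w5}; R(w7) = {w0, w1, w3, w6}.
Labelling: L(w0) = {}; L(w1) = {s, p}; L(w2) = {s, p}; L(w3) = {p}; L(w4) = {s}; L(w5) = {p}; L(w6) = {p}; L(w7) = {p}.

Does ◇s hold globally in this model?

Let φ = ◇s. Evaluate φ at each world:
  w0 (successors {w0, w2, w4, w6, w7}): φ is true.
  w1 (successors {w4, w6}): φ is true.
  w2 (successors {w2}): φ is true.
  w3 (successors {w4, w7}): φ is true.
  w4 (successors {w1, w4}): φ is true.
  w5 (successors {w1, w3, w4, w6}): φ is true.
  w6 (successors {w0, w3, w5}): φ is false.
  w7 (successors {w0, w1, w3, w6}): φ is true.
Detail at w6 (counterexample):
  At w6: ◇s requires s at some successor in {w0, w3, w5}.
    At w0: s is false.
    At w3: s is false.
    At w5: s is false.
  So ◇s is false at w6.

No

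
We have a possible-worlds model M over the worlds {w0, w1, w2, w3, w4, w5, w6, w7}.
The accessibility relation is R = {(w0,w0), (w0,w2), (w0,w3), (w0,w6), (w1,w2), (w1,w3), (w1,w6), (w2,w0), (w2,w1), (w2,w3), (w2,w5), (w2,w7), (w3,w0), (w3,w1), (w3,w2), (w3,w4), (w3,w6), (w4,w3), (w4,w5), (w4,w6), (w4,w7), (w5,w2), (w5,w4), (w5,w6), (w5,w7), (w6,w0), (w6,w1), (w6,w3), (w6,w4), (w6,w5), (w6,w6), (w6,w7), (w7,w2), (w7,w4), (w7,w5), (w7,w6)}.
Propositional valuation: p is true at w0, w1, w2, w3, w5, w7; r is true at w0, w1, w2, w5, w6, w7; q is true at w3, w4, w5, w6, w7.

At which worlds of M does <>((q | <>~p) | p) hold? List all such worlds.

w0, w1, w2, w3, w4, w5, w6, w7

Let φ = <>((q | <>~p) | p). Evaluate φ at each world:
  w0 (successors {w0, w2, w3, w6}): φ is true.
  w1 (successors {w2, w3, w6}): φ is true.
  w2 (successors {w0, w1, w3, w5, w7}): φ is true.
  w3 (successors {w0, w1, w2, w4, w6}): φ is true.
  w4 (successors {w3, w5, w6, w7}): φ is true.
  w5 (successors {w2, w4, w6, w7}): φ is true.
  w6 (successors {w0, w1, w3, w4, w5, w6, w7}): φ is true.
  w7 (successors {w2, w4, w5, w6}): φ is true.
For instance, at w5:
  At w5: <>((q | <>~p) | p) requires (q | <>~p) | p at some successor in {w2, w4, w6, w7}.
    (q | <>~p) | p holds at w2, so <>((q | <>~p) | p) is true at w5.
      At w2: q | <>~p is false, p is true, so (q | <>~p) | p is true.
Satisfying worlds: {w0, w1, w2, w3, w4, w5, w6, w7}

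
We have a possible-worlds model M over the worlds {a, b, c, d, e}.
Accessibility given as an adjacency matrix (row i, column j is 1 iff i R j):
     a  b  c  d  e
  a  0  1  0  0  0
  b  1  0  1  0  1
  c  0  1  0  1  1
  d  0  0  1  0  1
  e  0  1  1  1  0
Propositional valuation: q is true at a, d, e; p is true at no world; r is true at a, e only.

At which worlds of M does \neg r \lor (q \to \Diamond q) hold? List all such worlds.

b, c, d, e

Let φ = \neg r \lor (q \to \Diamond q). Evaluate φ at each world:
  a (successors {b}): φ is false.
  b (successors {a, c, e}): φ is true.
  c (successors {b, d, e}): φ is true.
  d (successors {c, e}): φ is true.
  e (successors {b, c, d}): φ is true.
For instance, at b:
  At b: \neg r is true, q \to \Diamond q is true, so \neg r \lor (q \to \Diamond q) is true.
    At b: q is false, \Diamond q is true, so q \to \Diamond q is true.
      At b: \Diamond q requires q at some successor in {a, c, e}.
        q holds at a, so \Diamond q is true at b.
Satisfying worlds: {b, c, d, e}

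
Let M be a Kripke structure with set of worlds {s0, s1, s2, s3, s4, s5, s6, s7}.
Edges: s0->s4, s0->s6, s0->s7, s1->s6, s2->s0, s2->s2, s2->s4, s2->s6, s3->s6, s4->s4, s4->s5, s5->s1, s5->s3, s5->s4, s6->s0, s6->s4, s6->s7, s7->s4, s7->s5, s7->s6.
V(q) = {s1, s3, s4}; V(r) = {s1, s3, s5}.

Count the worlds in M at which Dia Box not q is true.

Recall that Box ψ holds at a world iff ψ holds at every accessible world, and Dia ψ holds iff ψ holds at some accessible world.
Let φ = Dia Box not q. Evaluate φ at each world:
  s0 (successors {s4, s6, s7}): φ is false.
  s1 (successors {s6}): φ is false.
  s2 (successors {s0, s2, s4, s6}): φ is false.
  s3 (successors {s6}): φ is false.
  s4 (successors {s4, s5}): φ is false.
  s5 (successors {s1, s3, s4}): φ is true.
  s6 (successors {s0, s4, s7}): φ is false.
  s7 (successors {s4, s5, s6}): φ is false.
For instance, at s0:
  At s0: Dia Box not q requires Box not q at some successor in {s4, s6, s7}.
    At s4: Box not q is false.
    At s6: Box not q is false.
    At s7: Box not q is false.
  So Dia Box not q is false at s0.
Satisfying worlds: {s5}

1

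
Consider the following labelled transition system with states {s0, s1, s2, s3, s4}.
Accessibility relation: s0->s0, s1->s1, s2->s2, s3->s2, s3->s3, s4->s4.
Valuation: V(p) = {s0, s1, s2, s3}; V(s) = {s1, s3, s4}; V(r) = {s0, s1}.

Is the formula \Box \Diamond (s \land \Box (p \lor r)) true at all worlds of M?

No

Let φ = \Box \Diamond (s \land \Box (p \lor r)). Evaluate φ at each world:
  s0 (successors {s0}): φ is false.
  s1 (successors {s1}): φ is true.
  s2 (successors {s2}): φ is false.
  s3 (successors {s2, s3}): φ is false.
  s4 (successors {s4}): φ is false.
Detail at s0 (counterexample):
  At s0: \Box \Diamond (s \land \Box (p \lor r)) requires \Diamond (s \land \Box (p \lor r)) at every successor {s0}.
    \Diamond (s \land \Box (p \lor r)) fails at s0, so \Box \Diamond (s \land \Box (p \lor r)) is false at s0.
      At s0: \Diamond (s \land \Box (p \lor r)) requires s \land \Box (p \lor r) at some successor in {s0}.
        At s0: s \land \Box (p \lor r) is false.
      So \Diamond (s \land \Box (p \lor r)) is false at s0.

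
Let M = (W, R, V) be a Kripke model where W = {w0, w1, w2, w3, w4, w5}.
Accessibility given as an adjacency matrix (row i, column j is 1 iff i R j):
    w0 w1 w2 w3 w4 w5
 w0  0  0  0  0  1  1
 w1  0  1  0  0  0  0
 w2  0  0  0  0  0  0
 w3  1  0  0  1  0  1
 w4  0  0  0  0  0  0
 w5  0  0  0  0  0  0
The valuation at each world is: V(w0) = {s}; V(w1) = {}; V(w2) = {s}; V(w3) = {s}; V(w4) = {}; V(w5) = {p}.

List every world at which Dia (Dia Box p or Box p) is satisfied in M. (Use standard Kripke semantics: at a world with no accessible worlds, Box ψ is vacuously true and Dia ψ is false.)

w0, w3

Let φ = Dia (Dia Box p or Box p). Evaluate φ at each world:
  w0 (successors {w4, w5}): φ is true.
  w1 (successors {w1}): φ is false.
  w2 (successors ∅): φ is false.
  w3 (successors {w0, w3, w5}): φ is true.
  w4 (successors ∅): φ is false.
  w5 (successors ∅): φ is false.
For instance, at w3:
  At w3: Dia (Dia Box p or Box p) requires Dia Box p or Box p at some successor in {w0, w3, w5}.
    Dia Box p or Box p holds at w0, so Dia (Dia Box p or Box p) is true at w3.
      At w0: Dia Box p is true, Box p is false, so Dia Box p or Box p is true.
Satisfying worlds: {w0, w3}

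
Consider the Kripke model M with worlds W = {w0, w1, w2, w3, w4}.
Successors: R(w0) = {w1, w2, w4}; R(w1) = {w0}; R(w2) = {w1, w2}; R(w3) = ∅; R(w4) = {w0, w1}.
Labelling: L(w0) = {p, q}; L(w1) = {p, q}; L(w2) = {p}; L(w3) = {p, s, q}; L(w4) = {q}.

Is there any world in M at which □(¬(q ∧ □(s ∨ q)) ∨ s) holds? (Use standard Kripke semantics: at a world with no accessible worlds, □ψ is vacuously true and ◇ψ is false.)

Let φ = □(¬(q ∧ □(s ∨ q)) ∨ s). Evaluate φ at each world:
  w0 (successors {w1, w2, w4}): φ is false.
  w1 (successors {w0}): φ is true.
  w2 (successors {w1, w2}): φ is false.
  w3 (successors ∅): φ is true.
  w4 (successors {w0, w1}): φ is false.
Detail at w1 (witness):
  At w1: □(¬(q ∧ □(s ∨ q)) ∨ s) requires ¬(q ∧ □(s ∨ q)) ∨ s at every successor {w0}.
      At w0: ¬(q ∧ □(s ∨ q)) is true, s is false, so ¬(q ∧ □(s ∨ q)) ∨ s is true.
  So □(¬(q ∧ □(s ∨ q)) ∨ s) is true at w1.

Yes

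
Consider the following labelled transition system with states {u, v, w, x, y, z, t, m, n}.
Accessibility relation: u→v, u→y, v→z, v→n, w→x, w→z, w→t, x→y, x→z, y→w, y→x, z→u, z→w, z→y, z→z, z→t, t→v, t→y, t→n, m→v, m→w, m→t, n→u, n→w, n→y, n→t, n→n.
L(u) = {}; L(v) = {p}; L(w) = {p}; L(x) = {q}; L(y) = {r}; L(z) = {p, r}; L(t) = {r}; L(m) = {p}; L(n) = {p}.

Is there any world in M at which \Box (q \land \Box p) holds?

Let φ = \Box (q \land \Box p). Evaluate φ at each world:
  u (successors {v, y}): φ is false.
  v (successors {z, n}): φ is false.
  w (successors {x, z, t}): φ is false.
  x (successors {y, z}): φ is false.
  y (successors {w, x}): φ is false.
  z (successors {u, w, y, z, t}): φ is false.
  t (successors {v, y, n}): φ is false.
  m (successors {v, w, t}): φ is false.
  n (successors {u, w, y, t, n}): φ is false.
For instance, at y:
  At y: \Box (q \land \Box p) requires q \land \Box p at every successor {w, x}.
    q \land \Box p fails at w, so \Box (q \land \Box p) is false at y.
      At w: q is false, \Box p is false, so q \land \Box p is false.

No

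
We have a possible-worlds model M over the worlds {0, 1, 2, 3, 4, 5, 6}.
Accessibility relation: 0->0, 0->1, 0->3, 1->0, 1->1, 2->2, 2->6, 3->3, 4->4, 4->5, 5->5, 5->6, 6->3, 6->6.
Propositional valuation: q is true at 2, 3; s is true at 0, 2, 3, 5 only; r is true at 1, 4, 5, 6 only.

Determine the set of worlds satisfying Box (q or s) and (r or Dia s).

3

Let φ = Box (q or s) and (r or Dia s). Evaluate φ at each world:
  0 (successors {0, 1, 3}): φ is false.
  1 (successors {0, 1}): φ is false.
  2 (successors {2, 6}): φ is false.
  3 (successors {3}): φ is true.
  4 (successors {4, 5}): φ is false.
  5 (successors {5, 6}): φ is false.
  6 (successors {3, 6}): φ is false.
For instance, at 2:
  At 2: Box (q or s) is false, r or Dia s is true, so Box (q or s) and (r or Dia s) is false.
    At 2: Box (q or s) requires q or s at every successor {2, 6}.
      q or s fails at 6, so Box (q or s) is false at 2.
    At 2: r is false, Dia s is true, so r or Dia s is true.
      At 2: Dia s requires s at some successor in {2, 6}.
        s holds at 2, so Dia s is true at 2.
Satisfying worlds: {3}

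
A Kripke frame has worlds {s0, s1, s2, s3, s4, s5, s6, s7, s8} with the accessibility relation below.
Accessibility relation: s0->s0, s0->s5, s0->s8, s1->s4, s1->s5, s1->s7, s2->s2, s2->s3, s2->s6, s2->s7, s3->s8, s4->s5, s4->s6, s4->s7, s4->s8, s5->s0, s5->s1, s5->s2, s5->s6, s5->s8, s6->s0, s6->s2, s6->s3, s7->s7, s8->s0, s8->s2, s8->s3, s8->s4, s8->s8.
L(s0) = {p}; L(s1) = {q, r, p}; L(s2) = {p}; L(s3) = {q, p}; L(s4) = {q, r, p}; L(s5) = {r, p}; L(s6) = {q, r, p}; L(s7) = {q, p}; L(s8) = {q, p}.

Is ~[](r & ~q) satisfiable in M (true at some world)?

Let φ = ~[](r & ~q). Evaluate φ at each world:
  s0 (successors {s0, s5, s8}): φ is true.
  s1 (successors {s4, s5, s7}): φ is true.
  s2 (successors {s2, s3, s6, s7}): φ is true.
  s3 (successors {s8}): φ is true.
  s4 (successors {s5, s6, s7, s8}): φ is true.
  s5 (successors {s0, s1, s2, s6, s8}): φ is true.
  s6 (successors {s0, s2, s3}): φ is true.
  s7 (successors {s7}): φ is true.
  s8 (successors {s0, s2, s3, s4, s8}): φ is true.
Detail at s0 (witness):
  At s0: [](r & ~q) is false, so ~[](r & ~q) is true.
    At s0: [](r & ~q) requires r & ~q at every successor {s0, s5, s8}.
      r & ~q fails at s0, so [](r & ~q) is false at s0.

Yes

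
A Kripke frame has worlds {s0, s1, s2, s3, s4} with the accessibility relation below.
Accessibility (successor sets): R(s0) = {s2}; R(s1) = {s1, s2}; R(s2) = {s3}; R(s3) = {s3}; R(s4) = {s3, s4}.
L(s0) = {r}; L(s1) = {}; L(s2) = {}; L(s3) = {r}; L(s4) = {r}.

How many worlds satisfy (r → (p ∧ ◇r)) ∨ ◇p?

2

Let φ = (r → (p ∧ ◇r)) ∨ ◇p. Evaluate φ at each world:
  s0 (successors {s2}): φ is false.
  s1 (successors {s1, s2}): φ is true.
  s2 (successors {s3}): φ is true.
  s3 (successors {s3}): φ is false.
  s4 (successors {s3, s4}): φ is false.
For instance, at s0:
  At s0: r → (p ∧ ◇r) is false, ◇p is false, so (r → (p ∧ ◇r)) ∨ ◇p is false.
    At s0: r is true, p ∧ ◇r is false, so r → (p ∧ ◇r) is false.
      At s0: p is false, ◇r is false, so p ∧ ◇r is false.
    At s0: ◇p requires p at some successor in {s2}.
      At s2: p is false.
    So ◇p is false at s0.
Satisfying worlds: {s1, s2}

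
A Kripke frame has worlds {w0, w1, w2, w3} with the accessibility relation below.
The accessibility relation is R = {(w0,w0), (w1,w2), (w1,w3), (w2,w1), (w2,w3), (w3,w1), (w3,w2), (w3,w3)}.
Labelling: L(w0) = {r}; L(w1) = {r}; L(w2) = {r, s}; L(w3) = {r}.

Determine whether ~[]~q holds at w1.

No

At w1: []~q is true, so ~[]~q is false.
  At w1: []~q requires ~q at every successor {w2, w3}.
    At w2: ~q is true.
    At w3: ~q is true.
  So []~q is true at w1.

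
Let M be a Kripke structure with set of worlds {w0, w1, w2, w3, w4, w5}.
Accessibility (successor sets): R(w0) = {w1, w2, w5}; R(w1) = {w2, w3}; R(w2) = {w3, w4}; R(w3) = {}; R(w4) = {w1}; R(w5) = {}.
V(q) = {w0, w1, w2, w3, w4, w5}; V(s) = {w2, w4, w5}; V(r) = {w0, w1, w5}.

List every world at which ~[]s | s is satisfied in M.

Let φ = ~[]s | s. Evaluate φ at each world:
  w0 (successors {w1, w2, w5}): φ is true.
  w1 (successors {w2, w3}): φ is true.
  w2 (successors {w3, w4}): φ is true.
  w3 (successors ∅): φ is false.
  w4 (successors {w1}): φ is true.
  w5 (successors ∅): φ is true.
For instance, at w0:
  At w0: ~[]s is true, s is false, so ~[]s | s is true.
    At w0: []s is false, so ~[]s is true.
      At w0: []s requires s at every successor {w1, w2, w5}.
        s fails at w1, so []s is false at w0.
Satisfying worlds: {w0, w1, w2, w4, w5}

w0, w1, w2, w4, w5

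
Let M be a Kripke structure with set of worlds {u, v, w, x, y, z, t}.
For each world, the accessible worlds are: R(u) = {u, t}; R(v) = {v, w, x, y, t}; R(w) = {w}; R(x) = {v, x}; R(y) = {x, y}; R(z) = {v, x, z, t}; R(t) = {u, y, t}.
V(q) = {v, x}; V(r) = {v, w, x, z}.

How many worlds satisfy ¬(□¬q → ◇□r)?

2

Recall that □ψ holds at a world iff ψ holds at every accessible world, and ◇ψ holds iff ψ holds at some accessible world.
Let φ = ¬(□¬q → ◇□r). Evaluate φ at each world:
  u (successors {u, t}): φ is true.
  v (successors {v, w, x, y, t}): φ is false.
  w (successors {w}): φ is false.
  x (successors {v, x}): φ is false.
  y (successors {x, y}): φ is false.
  z (successors {v, x, z, t}): φ is false.
  t (successors {u, y, t}): φ is true.
For instance, at y:
  At y: □¬q → ◇□r is true, so ¬(□¬q → ◇□r) is false.
    At y: □¬q is false, ◇□r is true, so □¬q → ◇□r is true.
      At y: □¬q requires ¬q at every successor {x, y}.
        ¬q fails at x, so □¬q is false at y.
      At y: ◇□r requires □r at some successor in {x, y}.
        □r holds at x, so ◇□r is true at y.
Satisfying worlds: {u, t}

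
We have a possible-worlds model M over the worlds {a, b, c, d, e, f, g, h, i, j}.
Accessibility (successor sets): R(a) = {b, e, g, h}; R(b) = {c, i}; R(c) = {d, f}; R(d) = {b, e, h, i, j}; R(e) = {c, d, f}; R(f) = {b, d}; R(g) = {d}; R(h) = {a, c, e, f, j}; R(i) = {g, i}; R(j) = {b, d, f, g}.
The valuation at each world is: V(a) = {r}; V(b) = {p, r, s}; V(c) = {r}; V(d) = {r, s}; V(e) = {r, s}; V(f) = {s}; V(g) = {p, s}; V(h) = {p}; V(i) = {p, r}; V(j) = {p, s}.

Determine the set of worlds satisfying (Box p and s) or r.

Recall that Box ψ holds at a world iff ψ holds at every accessible world, and Dia ψ holds iff ψ holds at some accessible world.
Let φ = (Box p and s) or r. Evaluate φ at each world:
  a (successors {b, e, g, h}): φ is true.
  b (successors {c, i}): φ is true.
  c (successors {d, f}): φ is true.
  d (successors {b, e, h, i, j}): φ is true.
  e (successors {c, d, f}): φ is true.
  f (successors {b, d}): φ is false.
  g (successors {d}): φ is false.
  h (successors {a, c, e, f, j}): φ is false.
  i (successors {g, i}): φ is true.
  j (successors {b, d, f, g}): φ is false.
For instance, at h:
  At h: Box p and s is false, r is false, so (Box p and s) or r is false.
    At h: Box p is false, s is false, so Box p and s is false.
      At h: Box p requires p at every successor {a, c, e, f, j}.
        p fails at a, so Box p is false at h.
Satisfying worlds: {a, b, c, d, e, i}

a, b, c, d, e, i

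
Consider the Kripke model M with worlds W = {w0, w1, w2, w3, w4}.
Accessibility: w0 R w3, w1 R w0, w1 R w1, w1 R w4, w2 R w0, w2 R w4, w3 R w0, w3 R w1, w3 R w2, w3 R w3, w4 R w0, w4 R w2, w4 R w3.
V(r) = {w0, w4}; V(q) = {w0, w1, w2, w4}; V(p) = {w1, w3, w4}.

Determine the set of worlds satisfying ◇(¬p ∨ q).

Recall that ◇ψ holds at a world iff ψ holds at some accessible world.
Let φ = ◇(¬p ∨ q). Evaluate φ at each world:
  w0 (successors {w3}): φ is false.
  w1 (successors {w0, w1, w4}): φ is true.
  w2 (successors {w0, w4}): φ is true.
  w3 (successors {w0, w1, w2, w3}): φ is true.
  w4 (successors {w0, w2, w3}): φ is true.
For instance, at w0:
  At w0: ◇(¬p ∨ q) requires ¬p ∨ q at some successor in {w3}.
    At w3: ¬p ∨ q is false.
  So ◇(¬p ∨ q) is false at w0.
Satisfying worlds: {w1, w2, w3, w4}

w1, w2, w3, w4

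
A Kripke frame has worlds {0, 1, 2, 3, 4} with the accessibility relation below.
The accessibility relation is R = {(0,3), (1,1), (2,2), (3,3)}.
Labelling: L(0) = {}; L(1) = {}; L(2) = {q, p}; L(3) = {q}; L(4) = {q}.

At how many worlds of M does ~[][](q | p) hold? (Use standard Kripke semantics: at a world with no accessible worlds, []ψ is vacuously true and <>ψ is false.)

1

Let φ = ~[][](q | p). Evaluate φ at each world:
  0 (successors {3}): φ is false.
  1 (successors {1}): φ is true.
  2 (successors {2}): φ is false.
  3 (successors {3}): φ is false.
  4 (successors ∅): φ is false.
For instance, at 0:
  At 0: [][](q | p) is true, so ~[][](q | p) is false.
    At 0: [][](q | p) requires [](q | p) at every successor {3}.
      At 3: [](q | p) is true.
    So [][](q | p) is true at 0.
Satisfying worlds: {1}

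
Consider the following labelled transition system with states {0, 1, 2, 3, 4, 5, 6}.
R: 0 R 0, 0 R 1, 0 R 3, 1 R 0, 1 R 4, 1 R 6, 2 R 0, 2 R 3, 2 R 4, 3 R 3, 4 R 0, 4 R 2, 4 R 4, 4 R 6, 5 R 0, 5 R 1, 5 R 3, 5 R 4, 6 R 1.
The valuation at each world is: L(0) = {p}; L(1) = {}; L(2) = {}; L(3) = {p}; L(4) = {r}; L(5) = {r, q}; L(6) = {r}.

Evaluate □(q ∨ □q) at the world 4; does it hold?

At 4: □(q ∨ □q) requires q ∨ □q at every successor {0, 2, 4, 6}.
  q ∨ □q fails at 0, so □(q ∨ □q) is false at 4.
    At 0: q is false, □q is false, so q ∨ □q is false.
      At 0: □q requires q at every successor {0, 1, 3}.
        q fails at 0, so □q is false at 0.

No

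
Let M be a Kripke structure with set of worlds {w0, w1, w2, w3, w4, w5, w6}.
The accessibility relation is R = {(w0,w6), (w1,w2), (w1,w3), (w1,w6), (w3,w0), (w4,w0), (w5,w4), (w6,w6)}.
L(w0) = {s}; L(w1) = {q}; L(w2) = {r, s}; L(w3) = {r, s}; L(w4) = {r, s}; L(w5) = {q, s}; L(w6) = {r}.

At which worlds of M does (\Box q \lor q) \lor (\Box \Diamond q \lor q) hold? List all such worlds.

Let φ = (\Box q \lor q) \lor (\Box \Diamond q \lor q). Evaluate φ at each world:
  w0 (successors {w6}): φ is false.
  w1 (successors {w2, w3, w6}): φ is true.
  w2 (successors ∅): φ is true.
  w3 (successors {w0}): φ is false.
  w4 (successors {w0}): φ is false.
  w5 (successors {w4}): φ is true.
  w6 (successors {w6}): φ is false.
For instance, at w5:
  At w5: \Box q \lor q is true, \Box \Diamond q \lor q is true, so (\Box q \lor q) \lor (\Box \Diamond q \lor q) is true.
    At w5: \Box q is false, q is true, so \Box q \lor q is true.
      At w5: \Box q requires q at every successor {w4}.
        q fails at w4, so \Box q is false at w5.
    At w5: \Box \Diamond q is false, q is true, so \Box \Diamond q \lor q is true.
      At w5: \Box \Diamond q requires \Diamond q at every successor {w4}.
        \Diamond q fails at w4, so \Box \Diamond q is false at w5.
Satisfying worlds: {w1, w2, w5}

w1, w2, w5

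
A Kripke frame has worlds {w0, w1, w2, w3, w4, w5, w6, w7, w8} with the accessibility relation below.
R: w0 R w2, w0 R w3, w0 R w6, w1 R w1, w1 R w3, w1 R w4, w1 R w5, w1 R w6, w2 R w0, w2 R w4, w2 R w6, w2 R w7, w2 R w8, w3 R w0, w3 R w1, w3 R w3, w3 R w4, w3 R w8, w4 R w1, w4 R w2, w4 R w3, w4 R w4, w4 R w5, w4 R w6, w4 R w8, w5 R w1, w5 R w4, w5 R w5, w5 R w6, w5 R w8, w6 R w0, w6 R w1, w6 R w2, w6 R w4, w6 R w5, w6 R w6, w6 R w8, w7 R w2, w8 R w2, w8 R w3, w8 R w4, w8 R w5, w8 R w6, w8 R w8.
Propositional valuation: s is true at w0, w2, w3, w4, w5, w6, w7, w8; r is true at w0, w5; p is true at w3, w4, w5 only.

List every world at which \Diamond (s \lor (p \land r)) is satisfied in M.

Let φ = \Diamond (s \lor (p \land r)). Evaluate φ at each world:
  w0 (successors {w2, w3, w6}): φ is true.
  w1 (successors {w1, w3, w4, w5, w6}): φ is true.
  w2 (successors {w0, w4, w6, w7, w8}): φ is true.
  w3 (successors {w0, w1, w3, w4, w8}): φ is true.
  w4 (successors {w1, w2, w3, w4, w5, w6, w8}): φ is true.
  w5 (successors {w1, w4, w5, w6, w8}): φ is true.
  w6 (successors {w0, w1, w2, w4, w5, w6, w8}): φ is true.
  w7 (successors {w2}): φ is true.
  w8 (successors {w2, w3, w4, w5, w6, w8}): φ is true.
For instance, at w5:
  At w5: \Diamond (s \lor (p \land r)) requires s \lor (p \land r) at some successor in {w1, w4, w5, w6, w8}.
    s \lor (p \land r) holds at w4, so \Diamond (s \lor (p \land r)) is true at w5.
Satisfying worlds: {w0, w1, w2, w3, w4, w5, w6, w7, w8}

w0, w1, w2, w3, w4, w5, w6, w7, w8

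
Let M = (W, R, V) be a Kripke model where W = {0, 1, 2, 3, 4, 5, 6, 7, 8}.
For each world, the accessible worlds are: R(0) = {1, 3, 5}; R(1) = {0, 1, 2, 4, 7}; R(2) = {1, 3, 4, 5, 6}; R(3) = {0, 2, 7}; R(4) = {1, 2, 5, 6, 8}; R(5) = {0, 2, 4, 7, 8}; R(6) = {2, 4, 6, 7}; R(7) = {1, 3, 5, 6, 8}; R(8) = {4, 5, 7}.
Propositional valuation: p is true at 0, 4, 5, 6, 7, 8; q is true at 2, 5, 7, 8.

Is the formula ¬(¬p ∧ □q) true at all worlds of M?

Let φ = ¬(¬p ∧ □q). Evaluate φ at each world:
  0 (successors {1, 3, 5}): φ is true.
  1 (successors {0, 1, 2, 4, 7}): φ is true.
  2 (successors {1, 3, 4, 5, 6}): φ is true.
  3 (successors {0, 2, 7}): φ is true.
  4 (successors {1, 2, 5, 6, 8}): φ is true.
  5 (successors {0, 2, 4, 7, 8}): φ is true.
  6 (successors {2, 4, 6, 7}): φ is true.
  7 (successors {1, 3, 5, 6, 8}): φ is true.
  8 (successors {4, 5, 7}): φ is true.
For instance, at 8:
  At 8: ¬p ∧ □q is false, so ¬(¬p ∧ □q) is true.
    At 8: ¬p is false, □q is false, so ¬p ∧ □q is false.
      At 8: □q requires q at every successor {4, 5, 7}.
        q fails at 4, so □q is false at 8.

Yes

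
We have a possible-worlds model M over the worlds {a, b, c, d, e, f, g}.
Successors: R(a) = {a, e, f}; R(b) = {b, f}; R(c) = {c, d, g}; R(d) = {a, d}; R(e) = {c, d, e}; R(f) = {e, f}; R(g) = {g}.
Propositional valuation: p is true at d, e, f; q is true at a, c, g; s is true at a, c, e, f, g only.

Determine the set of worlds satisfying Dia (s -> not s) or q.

Let φ = Dia (s -> not s) or q. Evaluate φ at each world:
  a (successors {a, e, f}): φ is true.
  b (successors {b, f}): φ is true.
  c (successors {c, d, g}): φ is true.
  d (successors {a, d}): φ is true.
  e (successors {c, d, e}): φ is true.
  f (successors {e, f}): φ is false.
  g (successors {g}): φ is true.
For instance, at e:
  At e: Dia (s -> not s) is true, q is false, so Dia (s -> not s) or q is true.
    At e: Dia (s -> not s) requires s -> not s at some successor in {c, d, e}.
      s -> not s holds at d, so Dia (s -> not s) is true at e.
Satisfying worlds: {a, b, c, d, e, g}

a, b, c, d, e, g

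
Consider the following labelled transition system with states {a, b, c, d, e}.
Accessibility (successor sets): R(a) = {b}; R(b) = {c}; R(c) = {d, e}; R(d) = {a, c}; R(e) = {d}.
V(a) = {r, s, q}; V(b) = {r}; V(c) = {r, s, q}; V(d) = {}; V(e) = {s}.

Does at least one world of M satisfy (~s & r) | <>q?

Let φ = (~s & r) | <>q. Evaluate φ at each world:
  a (successors {b}): φ is false.
  b (successors {c}): φ is true.
  c (successors {d, e}): φ is false.
  d (successors {a, c}): φ is true.
  e (successors {d}): φ is false.
Detail at b (witness):
  At b: ~s & r is true, <>q is true, so (~s & r) | <>q is true.
    At b: <>q requires q at some successor in {c}.
      q holds at c, so <>q is true at b.

Yes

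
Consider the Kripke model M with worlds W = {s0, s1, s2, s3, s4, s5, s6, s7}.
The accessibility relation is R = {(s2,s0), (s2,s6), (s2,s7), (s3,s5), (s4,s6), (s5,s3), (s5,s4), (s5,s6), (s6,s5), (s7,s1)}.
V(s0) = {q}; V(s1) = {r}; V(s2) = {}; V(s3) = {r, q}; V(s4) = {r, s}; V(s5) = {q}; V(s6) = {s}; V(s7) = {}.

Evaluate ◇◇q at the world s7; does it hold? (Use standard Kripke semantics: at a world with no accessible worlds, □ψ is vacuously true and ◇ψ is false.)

At s7: ◇◇q requires ◇q at some successor in {s1}.
  At s1: ◇q is false.
So ◇◇q is false at s7.

No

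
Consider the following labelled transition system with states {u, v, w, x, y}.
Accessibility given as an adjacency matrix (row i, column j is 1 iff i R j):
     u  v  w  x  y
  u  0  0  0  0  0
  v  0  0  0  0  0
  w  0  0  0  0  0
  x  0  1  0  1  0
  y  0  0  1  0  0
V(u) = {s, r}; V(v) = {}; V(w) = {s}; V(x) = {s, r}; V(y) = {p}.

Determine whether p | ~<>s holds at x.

Recall that <>ψ holds at a world iff ψ holds at some accessible world.
At x: p is false, ~<>s is false, so p | ~<>s is false.
  At x: <>s is true, so ~<>s is false.
    At x: <>s requires s at some successor in {v, x}.
      s holds at x, so <>s is true at x.

No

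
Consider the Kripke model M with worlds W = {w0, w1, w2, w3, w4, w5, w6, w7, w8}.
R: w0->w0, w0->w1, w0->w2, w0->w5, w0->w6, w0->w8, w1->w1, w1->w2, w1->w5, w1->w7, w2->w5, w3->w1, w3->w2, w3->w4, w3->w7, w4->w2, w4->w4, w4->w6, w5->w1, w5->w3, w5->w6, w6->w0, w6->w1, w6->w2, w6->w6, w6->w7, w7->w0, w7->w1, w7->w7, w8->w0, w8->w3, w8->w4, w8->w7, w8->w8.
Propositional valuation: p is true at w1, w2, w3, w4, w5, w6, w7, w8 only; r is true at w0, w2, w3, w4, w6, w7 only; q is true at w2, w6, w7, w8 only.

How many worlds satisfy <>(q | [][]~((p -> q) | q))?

Let φ = <>(q | [][]~((p -> q) | q)). Evaluate φ at each world:
  w0 (successors {w0, w1, w2, w5, w6, w8}): φ is true.
  w1 (successors {w1, w2, w5, w7}): φ is true.
  w2 (successors {w5}): φ is false.
  w3 (successors {w1, w2, w4, w7}): φ is true.
  w4 (successors {w2, w4, w6}): φ is true.
  w5 (successors {w1, w3, w6}): φ is true.
  w6 (successors {w0, w1, w2, w6, w7}): φ is true.
  w7 (successors {w0, w1, w7}): φ is true.
  w8 (successors {w0, w3, w4, w7, w8}): φ is true.
For instance, at w5:
  At w5: <>(q | [][]~((p -> q) | q)) requires q | [][]~((p -> q) | q) at some successor in {w1, w3, w6}.
    q | [][]~((p -> q) | q) holds at w6, so <>(q | [][]~((p -> q) | q)) is true at w5.
      At w6: q is true, [][]~((p -> q) | q) is false, so q | [][]~((p -> q) | q) is true.
Satisfying worlds: {w0, w1, w3, w4, w5, w6, w7, w8}

8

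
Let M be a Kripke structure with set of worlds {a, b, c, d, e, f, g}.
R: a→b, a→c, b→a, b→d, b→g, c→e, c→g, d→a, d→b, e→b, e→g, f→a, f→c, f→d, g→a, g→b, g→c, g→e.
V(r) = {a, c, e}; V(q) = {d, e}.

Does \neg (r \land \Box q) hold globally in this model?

Let φ = \neg (r \land \Box q). Evaluate φ at each world:
  a (successors {b, c}): φ is true.
  b (successors {a, d, g}): φ is true.
  c (successors {e, g}): φ is true.
  d (successors {a, b}): φ is true.
  e (successors {b, g}): φ is true.
  f (successors {a, c, d}): φ is true.
  g (successors {a, b, c, e}): φ is true.
For instance, at a:
  At a: r \land \Box q is false, so \neg (r \land \Box q) is true.
    At a: r is true, \Box q is false, so r \land \Box q is false.
      At a: \Box q requires q at every successor {b, c}.
        q fails at b, so \Box q is false at a.

Yes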